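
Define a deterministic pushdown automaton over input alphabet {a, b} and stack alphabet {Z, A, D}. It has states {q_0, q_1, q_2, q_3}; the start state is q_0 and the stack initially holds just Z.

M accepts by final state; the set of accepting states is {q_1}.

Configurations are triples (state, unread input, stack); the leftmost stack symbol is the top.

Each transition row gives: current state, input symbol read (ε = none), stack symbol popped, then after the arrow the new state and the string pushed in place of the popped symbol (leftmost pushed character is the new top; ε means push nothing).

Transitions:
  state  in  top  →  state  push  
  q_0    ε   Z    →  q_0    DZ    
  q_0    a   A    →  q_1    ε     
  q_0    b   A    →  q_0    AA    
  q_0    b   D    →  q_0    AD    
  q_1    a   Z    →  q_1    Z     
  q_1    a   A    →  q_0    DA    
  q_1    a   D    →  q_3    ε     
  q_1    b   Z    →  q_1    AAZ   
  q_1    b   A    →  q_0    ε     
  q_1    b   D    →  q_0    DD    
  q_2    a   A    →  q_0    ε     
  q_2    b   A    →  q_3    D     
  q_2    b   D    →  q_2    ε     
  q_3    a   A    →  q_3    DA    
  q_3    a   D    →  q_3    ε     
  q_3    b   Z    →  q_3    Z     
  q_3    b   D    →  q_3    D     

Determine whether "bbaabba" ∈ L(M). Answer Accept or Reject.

Accept

(q_0, bbaabba, Z)
  ε-move, top Z: go to q_0, push DZ → (q_0, bbaabba, DZ)
  read b, top D: go to q_0, push AD → (q_0, baabba, ADZ)
  read b, top A: go to q_0, push AA → (q_0, aabba, AADZ)
  read a, top A: go to q_1, push ε → (q_1, abba, ADZ)
  read a, top A: go to q_0, push DA → (q_0, bba, DADZ)
  read b, top D: go to q_0, push AD → (q_0, ba, ADADZ)
  read b, top A: go to q_0, push AA → (q_0, a, AADADZ)
  read a, top A: go to q_1, push ε → (q_1, ε, ADADZ)
All input consumed; state q_1 ∈ F.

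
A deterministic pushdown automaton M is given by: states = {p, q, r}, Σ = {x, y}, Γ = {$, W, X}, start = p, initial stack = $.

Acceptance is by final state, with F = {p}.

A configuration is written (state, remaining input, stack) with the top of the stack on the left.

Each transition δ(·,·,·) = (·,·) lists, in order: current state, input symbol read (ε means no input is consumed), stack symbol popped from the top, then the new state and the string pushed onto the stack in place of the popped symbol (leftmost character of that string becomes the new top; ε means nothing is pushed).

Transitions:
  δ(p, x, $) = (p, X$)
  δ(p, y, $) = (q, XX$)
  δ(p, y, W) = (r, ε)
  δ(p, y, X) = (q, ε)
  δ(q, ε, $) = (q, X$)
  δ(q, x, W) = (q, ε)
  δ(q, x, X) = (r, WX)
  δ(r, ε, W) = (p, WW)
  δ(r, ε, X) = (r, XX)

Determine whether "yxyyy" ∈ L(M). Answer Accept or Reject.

Accept

(p, yxyyy, $)
  read y, top $: go to q, push XX$ → (q, xyyy, XX$)
  read x, top X: go to r, push WX → (r, yyy, WXX$)
  ε-move, top W: go to p, push WW → (p, yyy, WWXX$)
  read y, top W: go to r, push ε → (r, yy, WXX$)
  ε-move, top W: go to p, push WW → (p, yy, WWXX$)
  read y, top W: go to r, push ε → (r, y, WXX$)
  ε-move, top W: go to p, push WW → (p, y, WWXX$)
  read y, top W: go to r, push ε → (r, ε, WXX$)
  ε-move, top W: go to p, push WW → (p, ε, WWXX$)
All input consumed; state p ∈ F.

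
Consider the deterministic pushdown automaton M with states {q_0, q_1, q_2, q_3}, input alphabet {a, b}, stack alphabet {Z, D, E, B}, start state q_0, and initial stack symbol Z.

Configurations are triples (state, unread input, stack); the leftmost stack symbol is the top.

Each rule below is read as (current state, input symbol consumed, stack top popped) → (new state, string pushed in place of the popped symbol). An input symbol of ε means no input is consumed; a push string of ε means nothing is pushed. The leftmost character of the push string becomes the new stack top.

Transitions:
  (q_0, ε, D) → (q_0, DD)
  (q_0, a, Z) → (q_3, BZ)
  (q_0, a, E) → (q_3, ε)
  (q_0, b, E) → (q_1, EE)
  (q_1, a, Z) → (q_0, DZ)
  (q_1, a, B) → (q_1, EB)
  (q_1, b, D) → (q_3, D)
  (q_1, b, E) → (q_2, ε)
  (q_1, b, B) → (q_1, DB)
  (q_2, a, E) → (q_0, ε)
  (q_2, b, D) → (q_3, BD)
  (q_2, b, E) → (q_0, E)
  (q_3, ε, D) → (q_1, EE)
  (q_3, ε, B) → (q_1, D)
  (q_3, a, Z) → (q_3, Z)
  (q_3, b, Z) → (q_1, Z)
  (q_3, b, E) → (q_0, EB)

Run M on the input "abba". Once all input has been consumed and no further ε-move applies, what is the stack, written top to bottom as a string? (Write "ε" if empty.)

Z

(q_0, abba, Z)
  read a, top Z: go to q_3, push BZ → (q_3, bba, BZ)
  ε-move, top B: go to q_1, push D → (q_1, bba, DZ)
  read b, top D: go to q_3, push D → (q_3, ba, DZ)
  ε-move, top D: go to q_1, push EE → (q_1, ba, EEZ)
  read b, top E: go to q_2, push ε → (q_2, a, EZ)
  read a, top E: go to q_0, push ε → (q_0, ε, Z)
All input consumed in state q_0 with stack Z.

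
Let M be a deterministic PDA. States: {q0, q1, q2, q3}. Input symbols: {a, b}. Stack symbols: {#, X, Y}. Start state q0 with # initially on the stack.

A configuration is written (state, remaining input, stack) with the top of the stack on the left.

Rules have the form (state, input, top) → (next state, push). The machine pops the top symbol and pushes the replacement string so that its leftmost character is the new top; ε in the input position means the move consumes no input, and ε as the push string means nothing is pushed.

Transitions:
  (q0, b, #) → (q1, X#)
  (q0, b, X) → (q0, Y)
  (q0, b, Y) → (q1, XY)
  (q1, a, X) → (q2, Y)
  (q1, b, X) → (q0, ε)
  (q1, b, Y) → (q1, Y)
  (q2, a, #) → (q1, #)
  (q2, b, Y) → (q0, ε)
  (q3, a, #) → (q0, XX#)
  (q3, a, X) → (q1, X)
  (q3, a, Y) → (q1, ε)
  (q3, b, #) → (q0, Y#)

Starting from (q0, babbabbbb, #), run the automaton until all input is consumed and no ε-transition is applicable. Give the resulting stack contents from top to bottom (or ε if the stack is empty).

(q0, babbabbbb, #)
  read b, top #: go to q1, push X# → (q1, abbabbbb, X#)
  read a, top X: go to q2, push Y → (q2, bbabbbb, Y#)
  read b, top Y: go to q0, push ε → (q0, babbbb, #)
  read b, top #: go to q1, push X# → (q1, abbbb, X#)
  read a, top X: go to q2, push Y → (q2, bbbb, Y#)
  read b, top Y: go to q0, push ε → (q0, bbb, #)
  read b, top #: go to q1, push X# → (q1, bb, X#)
  read b, top X: go to q0, push ε → (q0, b, #)
  read b, top #: go to q1, push X# → (q1, ε, X#)
All input consumed in state q1 with stack X#.

X#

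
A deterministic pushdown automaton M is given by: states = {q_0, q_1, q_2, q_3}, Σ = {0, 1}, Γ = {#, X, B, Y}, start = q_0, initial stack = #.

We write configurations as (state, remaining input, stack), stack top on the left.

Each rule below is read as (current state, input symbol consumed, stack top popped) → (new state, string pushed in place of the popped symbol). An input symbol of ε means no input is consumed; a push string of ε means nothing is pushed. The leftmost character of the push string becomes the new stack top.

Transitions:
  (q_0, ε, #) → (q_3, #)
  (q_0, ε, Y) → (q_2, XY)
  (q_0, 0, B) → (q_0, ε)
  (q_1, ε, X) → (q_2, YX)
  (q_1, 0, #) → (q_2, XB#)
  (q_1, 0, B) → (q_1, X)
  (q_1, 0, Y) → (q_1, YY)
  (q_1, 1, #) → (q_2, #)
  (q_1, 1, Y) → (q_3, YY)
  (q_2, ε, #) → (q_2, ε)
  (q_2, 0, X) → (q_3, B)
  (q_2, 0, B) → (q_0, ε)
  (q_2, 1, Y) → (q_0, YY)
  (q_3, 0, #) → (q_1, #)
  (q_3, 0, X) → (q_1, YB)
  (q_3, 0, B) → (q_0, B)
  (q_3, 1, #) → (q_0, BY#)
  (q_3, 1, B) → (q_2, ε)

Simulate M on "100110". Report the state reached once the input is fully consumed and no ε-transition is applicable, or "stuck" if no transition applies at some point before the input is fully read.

(q_0, 100110, #)
  ε-move, top #: go to q_3, push # → (q_3, 100110, #)
  read 1, top #: go to q_0, push BY# → (q_0, 00110, BY#)
  read 0, top B: go to q_0, push ε → (q_0, 0110, Y#)
  ε-move, top Y: go to q_2, push XY → (q_2, 0110, XY#)
  read 0, top X: go to q_3, push B → (q_3, 110, BY#)
  read 1, top B: go to q_2, push ε → (q_2, 10, Y#)
  read 1, top Y: go to q_0, push YY → (q_0, 0, YY#)
  ε-move, top Y: go to q_2, push XY → (q_2, 0, XYY#)
  read 0, top X: go to q_3, push B → (q_3, ε, BYY#)
All input consumed; M is in state q_3.

q_3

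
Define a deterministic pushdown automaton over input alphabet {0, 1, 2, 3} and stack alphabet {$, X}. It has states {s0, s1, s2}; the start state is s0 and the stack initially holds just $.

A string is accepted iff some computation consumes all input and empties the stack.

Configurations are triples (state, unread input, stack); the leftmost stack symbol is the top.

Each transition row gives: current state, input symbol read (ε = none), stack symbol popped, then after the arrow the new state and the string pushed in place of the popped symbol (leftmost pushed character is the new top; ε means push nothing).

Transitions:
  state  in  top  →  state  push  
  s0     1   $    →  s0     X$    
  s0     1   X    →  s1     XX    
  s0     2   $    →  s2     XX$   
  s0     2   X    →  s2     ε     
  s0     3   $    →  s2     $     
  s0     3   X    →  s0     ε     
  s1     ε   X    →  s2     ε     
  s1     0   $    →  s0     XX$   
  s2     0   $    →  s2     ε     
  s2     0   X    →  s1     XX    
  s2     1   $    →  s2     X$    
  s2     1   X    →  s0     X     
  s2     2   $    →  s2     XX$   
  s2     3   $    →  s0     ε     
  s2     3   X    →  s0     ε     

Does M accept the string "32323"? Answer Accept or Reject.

Accept

(s0, 32323, $)
  read 3, top $: go to s2, push $ → (s2, 2323, $)
  read 2, top $: go to s2, push XX$ → (s2, 323, XX$)
  read 3, top X: go to s0, push ε → (s0, 23, X$)
  read 2, top X: go to s2, push ε → (s2, 3, $)
  read 3, top $: go to s0, push ε → (s0, ε, ε)
All input consumed and the stack is empty.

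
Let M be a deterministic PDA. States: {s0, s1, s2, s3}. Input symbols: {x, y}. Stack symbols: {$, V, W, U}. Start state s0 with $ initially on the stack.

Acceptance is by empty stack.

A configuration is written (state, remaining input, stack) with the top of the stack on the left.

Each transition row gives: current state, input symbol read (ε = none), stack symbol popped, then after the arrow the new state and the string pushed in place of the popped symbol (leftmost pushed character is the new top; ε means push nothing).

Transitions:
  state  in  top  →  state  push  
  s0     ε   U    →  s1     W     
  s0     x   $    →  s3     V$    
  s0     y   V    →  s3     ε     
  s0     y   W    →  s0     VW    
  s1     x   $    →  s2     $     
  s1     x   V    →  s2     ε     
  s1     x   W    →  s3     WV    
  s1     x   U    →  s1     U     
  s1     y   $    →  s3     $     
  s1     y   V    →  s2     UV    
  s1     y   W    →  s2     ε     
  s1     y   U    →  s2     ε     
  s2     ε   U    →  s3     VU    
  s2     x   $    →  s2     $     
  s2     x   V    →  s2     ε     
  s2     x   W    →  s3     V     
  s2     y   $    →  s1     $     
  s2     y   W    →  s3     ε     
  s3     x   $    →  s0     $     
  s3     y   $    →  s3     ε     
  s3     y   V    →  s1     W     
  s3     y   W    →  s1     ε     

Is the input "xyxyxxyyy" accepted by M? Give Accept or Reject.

Accept

(s0, xyxyxxyyy, $) ⊢ (s3, yxyxxyyy, V$) ⊢ (s1, xyxxyyy, W$) ⊢ (s3, yxxyyy, WV$) ⊢ (s1, xxyyy, V$) ⊢ (s2, xyyy, $) ⊢ (s2, yyy, $) ⊢ (s1, yy, $) ⊢ (s3, y, $) ⊢ (s3, ε, ε)
All input consumed and the stack is empty.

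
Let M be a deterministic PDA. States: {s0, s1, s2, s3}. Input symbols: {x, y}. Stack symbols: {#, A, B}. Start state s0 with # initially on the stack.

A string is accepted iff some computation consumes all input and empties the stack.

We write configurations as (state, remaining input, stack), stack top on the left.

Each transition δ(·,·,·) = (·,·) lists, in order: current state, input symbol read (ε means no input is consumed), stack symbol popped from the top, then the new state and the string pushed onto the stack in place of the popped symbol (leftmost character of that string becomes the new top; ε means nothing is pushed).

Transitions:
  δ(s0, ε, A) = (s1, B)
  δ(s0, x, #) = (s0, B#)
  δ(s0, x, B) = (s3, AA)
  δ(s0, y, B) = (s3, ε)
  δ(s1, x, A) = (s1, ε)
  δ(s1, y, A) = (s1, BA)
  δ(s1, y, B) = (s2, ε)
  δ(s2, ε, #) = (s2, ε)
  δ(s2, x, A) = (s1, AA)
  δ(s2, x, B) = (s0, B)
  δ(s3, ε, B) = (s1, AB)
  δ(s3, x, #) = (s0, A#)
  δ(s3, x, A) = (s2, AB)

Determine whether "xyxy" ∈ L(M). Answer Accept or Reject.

Accept

(s0, xyxy, #)
  read x, top #: go to s0, push B# → (s0, yxy, B#)
  read y, top B: go to s3, push ε → (s3, xy, #)
  read x, top #: go to s0, push A# → (s0, y, A#)
  ε-move, top A: go to s1, push B → (s1, y, B#)
  read y, top B: go to s2, push ε → (s2, ε, #)
  ε-move, top #: go to s2, push ε → (s2, ε, ε)
All input consumed and the stack is empty.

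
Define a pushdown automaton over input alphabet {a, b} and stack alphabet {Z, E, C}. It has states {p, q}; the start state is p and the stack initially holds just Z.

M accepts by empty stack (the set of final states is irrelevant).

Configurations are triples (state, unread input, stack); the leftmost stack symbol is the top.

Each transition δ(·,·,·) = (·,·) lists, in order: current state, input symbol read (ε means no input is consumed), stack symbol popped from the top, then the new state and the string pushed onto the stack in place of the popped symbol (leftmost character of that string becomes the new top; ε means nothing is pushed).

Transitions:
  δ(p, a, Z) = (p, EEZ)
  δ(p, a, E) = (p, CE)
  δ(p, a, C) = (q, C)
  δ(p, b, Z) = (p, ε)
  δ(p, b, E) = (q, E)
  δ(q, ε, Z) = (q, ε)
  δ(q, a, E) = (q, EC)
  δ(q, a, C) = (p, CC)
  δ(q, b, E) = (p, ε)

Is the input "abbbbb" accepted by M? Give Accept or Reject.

Accept

One accepting computation: (p, abbbbb, Z) ⊢ (p, bbbbb, EEZ) ⊢ (q, bbbb, EEZ) ⊢ (p, bbb, EZ) ⊢ (q, bb, EZ) ⊢ (p, b, Z) ⊢ (p, ε, ε)
All input consumed and the stack is empty.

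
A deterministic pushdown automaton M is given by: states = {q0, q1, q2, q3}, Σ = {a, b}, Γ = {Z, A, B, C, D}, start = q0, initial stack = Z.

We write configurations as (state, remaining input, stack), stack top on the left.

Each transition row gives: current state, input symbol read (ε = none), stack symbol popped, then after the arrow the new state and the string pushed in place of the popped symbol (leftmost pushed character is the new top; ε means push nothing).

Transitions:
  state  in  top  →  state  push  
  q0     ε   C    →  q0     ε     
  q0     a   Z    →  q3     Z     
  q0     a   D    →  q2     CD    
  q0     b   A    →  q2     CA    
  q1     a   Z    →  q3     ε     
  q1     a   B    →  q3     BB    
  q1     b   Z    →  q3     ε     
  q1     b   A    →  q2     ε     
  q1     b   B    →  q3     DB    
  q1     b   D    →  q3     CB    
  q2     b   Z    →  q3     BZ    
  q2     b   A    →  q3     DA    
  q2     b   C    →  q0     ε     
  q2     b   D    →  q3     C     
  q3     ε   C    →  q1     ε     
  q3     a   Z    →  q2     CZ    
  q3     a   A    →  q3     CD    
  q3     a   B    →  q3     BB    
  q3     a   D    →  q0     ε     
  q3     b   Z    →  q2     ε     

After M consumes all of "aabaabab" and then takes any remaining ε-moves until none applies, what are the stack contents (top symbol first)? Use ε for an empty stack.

(q0, aabaabab, Z)
  read a, top Z: go to q3, push Z → (q3, abaabab, Z)
  read a, top Z: go to q2, push CZ → (q2, baabab, CZ)
  read b, top C: go to q0, push ε → (q0, aabab, Z)
  read a, top Z: go to q3, push Z → (q3, abab, Z)
  read a, top Z: go to q2, push CZ → (q2, bab, CZ)
  read b, top C: go to q0, push ε → (q0, ab, Z)
  read a, top Z: go to q3, push Z → (q3, b, Z)
  read b, top Z: go to q2, push ε → (q2, ε, ε)
All input consumed in state q2 with stack ε.

ε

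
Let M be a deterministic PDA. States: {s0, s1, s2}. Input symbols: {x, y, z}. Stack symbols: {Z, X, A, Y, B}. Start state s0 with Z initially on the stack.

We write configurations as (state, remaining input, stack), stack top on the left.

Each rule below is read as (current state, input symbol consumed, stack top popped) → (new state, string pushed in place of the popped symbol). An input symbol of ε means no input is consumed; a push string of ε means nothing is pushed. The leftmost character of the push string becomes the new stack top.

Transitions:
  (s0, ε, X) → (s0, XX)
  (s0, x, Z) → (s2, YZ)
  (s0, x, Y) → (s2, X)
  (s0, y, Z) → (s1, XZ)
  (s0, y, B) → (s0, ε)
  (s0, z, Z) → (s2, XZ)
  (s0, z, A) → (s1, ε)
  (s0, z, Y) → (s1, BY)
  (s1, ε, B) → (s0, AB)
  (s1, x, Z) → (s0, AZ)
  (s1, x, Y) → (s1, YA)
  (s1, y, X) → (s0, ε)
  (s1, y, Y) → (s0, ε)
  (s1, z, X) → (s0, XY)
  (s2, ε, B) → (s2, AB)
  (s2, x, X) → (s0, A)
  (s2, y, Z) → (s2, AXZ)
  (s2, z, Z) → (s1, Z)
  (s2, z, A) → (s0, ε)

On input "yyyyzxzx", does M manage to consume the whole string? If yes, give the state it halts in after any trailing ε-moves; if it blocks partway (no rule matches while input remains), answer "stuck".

(s0, yyyyzxzx, Z)
  read y, top Z: go to s1, push XZ → (s1, yyyzxzx, XZ)
  read y, top X: go to s0, push ε → (s0, yyzxzx, Z)
  read y, top Z: go to s1, push XZ → (s1, yzxzx, XZ)
  read y, top X: go to s0, push ε → (s0, zxzx, Z)
  read z, top Z: go to s2, push XZ → (s2, xzx, XZ)
  read x, top X: go to s0, push A → (s0, zx, AZ)
  read z, top A: go to s1, push ε → (s1, x, Z)
  read x, top Z: go to s0, push AZ → (s0, ε, AZ)
All input consumed; M is in state s0.

s0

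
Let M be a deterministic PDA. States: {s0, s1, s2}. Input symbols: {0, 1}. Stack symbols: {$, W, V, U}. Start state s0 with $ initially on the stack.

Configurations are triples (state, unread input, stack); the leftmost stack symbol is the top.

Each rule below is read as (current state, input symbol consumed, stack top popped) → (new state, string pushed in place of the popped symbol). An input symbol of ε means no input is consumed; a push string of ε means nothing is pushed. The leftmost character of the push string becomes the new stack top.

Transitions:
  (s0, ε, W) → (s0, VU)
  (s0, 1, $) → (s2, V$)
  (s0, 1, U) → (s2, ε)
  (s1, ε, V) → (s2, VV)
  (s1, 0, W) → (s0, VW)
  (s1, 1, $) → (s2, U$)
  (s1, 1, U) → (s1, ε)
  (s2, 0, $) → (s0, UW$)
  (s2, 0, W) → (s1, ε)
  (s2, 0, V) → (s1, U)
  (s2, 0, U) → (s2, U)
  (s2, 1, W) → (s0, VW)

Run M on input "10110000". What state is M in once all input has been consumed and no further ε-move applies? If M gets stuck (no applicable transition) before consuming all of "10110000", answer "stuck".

s2

(s0, 10110000, $)
  read 1, top $: go to s2, push V$ → (s2, 0110000, V$)
  read 0, top V: go to s1, push U → (s1, 110000, U$)
  read 1, top U: go to s1, push ε → (s1, 10000, $)
  read 1, top $: go to s2, push U$ → (s2, 0000, U$)
  read 0, top U: go to s2, push U → (s2, 000, U$)
  read 0, top U: go to s2, push U → (s2, 00, U$)
  read 0, top U: go to s2, push U → (s2, 0, U$)
  read 0, top U: go to s2, push U → (s2, ε, U$)
All input consumed; M is in state s2.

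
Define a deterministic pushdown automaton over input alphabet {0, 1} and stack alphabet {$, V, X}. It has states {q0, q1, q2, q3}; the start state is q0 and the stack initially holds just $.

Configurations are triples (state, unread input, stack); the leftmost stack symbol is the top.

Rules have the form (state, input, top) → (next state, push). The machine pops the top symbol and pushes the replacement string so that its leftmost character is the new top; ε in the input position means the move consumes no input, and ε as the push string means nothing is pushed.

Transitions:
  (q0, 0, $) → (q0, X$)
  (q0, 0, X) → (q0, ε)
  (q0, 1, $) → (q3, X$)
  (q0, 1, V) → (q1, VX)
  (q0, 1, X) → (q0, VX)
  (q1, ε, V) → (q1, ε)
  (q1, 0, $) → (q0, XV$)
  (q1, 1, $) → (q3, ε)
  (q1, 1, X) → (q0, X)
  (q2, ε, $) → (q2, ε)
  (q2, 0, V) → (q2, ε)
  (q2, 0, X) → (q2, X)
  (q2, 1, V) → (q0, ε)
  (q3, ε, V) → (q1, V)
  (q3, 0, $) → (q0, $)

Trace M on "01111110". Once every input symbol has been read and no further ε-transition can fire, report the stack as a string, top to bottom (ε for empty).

XX$

(q0, 01111110, $)
  read 0, top $: go to q0, push X$ → (q0, 1111110, X$)
  read 1, top X: go to q0, push VX → (q0, 111110, VX$)
  read 1, top V: go to q1, push VX → (q1, 11110, VXX$)
  ε-move, top V: go to q1, push ε → (q1, 11110, XX$)
  read 1, top X: go to q0, push X → (q0, 1110, XX$)
  read 1, top X: go to q0, push VX → (q0, 110, VXX$)
  read 1, top V: go to q1, push VX → (q1, 10, VXXX$)
  ε-move, top V: go to q1, push ε → (q1, 10, XXX$)
  read 1, top X: go to q0, push X → (q0, 0, XXX$)
  read 0, top X: go to q0, push ε → (q0, ε, XX$)
All input consumed in state q0 with stack XX$.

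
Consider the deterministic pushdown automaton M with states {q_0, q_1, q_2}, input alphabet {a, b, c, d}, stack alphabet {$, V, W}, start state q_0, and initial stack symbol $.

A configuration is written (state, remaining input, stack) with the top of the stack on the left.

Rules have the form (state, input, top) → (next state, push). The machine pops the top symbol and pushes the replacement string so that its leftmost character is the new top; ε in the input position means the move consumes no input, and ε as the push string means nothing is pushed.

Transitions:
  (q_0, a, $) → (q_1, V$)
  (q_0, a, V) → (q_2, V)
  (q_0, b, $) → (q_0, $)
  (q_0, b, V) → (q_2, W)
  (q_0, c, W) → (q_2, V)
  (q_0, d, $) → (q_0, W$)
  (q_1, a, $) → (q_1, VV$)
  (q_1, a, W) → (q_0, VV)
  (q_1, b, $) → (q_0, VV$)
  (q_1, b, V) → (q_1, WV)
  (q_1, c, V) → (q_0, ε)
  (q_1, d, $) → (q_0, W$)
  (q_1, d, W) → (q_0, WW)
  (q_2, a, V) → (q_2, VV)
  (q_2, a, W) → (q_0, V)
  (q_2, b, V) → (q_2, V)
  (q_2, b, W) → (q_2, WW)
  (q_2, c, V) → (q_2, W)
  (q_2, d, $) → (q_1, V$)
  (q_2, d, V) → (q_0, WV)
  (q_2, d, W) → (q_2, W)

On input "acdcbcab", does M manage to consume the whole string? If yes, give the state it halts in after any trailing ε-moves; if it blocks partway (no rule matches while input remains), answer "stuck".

q_2

(q_0, acdcbcab, $)
  read a, top $: go to q_1, push V$ → (q_1, cdcbcab, V$)
  read c, top V: go to q_0, push ε → (q_0, dcbcab, $)
  read d, top $: go to q_0, push W$ → (q_0, cbcab, W$)
  read c, top W: go to q_2, push V → (q_2, bcab, V$)
  read b, top V: go to q_2, push V → (q_2, cab, V$)
  read c, top V: go to q_2, push W → (q_2, ab, W$)
  read a, top W: go to q_0, push V → (q_0, b, V$)
  read b, top V: go to q_2, push W → (q_2, ε, W$)
All input consumed; M is in state q_2.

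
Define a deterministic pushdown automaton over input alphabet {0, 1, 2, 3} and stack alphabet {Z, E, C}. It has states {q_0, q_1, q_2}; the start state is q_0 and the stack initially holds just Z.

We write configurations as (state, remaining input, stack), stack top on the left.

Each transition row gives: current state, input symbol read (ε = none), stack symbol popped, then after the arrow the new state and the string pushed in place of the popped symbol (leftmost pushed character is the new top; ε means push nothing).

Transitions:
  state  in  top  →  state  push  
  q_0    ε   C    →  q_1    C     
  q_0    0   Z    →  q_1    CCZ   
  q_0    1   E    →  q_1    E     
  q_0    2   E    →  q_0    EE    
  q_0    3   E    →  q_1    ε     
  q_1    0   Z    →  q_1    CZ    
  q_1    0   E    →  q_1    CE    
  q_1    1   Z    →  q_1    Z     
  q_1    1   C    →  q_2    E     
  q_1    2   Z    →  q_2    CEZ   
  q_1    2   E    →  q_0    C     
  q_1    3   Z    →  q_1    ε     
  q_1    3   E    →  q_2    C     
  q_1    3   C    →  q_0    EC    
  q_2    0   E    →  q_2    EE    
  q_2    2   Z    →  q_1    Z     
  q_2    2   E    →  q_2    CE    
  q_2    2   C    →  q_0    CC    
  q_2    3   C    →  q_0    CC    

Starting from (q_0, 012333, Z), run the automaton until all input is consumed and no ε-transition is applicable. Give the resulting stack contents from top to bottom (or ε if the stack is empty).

CCECZ

(q_0, 012333, Z) ⊢ (q_1, 12333, CCZ) ⊢ (q_2, 2333, ECZ) ⊢ (q_2, 333, CECZ) ⊢ (q_0, 33, CCECZ) ⊢ (q_1, 33, CCECZ) ⊢ (q_0, 3, ECCECZ) ⊢ (q_1, ε, CCECZ)
All input consumed in state q_1 with stack CCECZ.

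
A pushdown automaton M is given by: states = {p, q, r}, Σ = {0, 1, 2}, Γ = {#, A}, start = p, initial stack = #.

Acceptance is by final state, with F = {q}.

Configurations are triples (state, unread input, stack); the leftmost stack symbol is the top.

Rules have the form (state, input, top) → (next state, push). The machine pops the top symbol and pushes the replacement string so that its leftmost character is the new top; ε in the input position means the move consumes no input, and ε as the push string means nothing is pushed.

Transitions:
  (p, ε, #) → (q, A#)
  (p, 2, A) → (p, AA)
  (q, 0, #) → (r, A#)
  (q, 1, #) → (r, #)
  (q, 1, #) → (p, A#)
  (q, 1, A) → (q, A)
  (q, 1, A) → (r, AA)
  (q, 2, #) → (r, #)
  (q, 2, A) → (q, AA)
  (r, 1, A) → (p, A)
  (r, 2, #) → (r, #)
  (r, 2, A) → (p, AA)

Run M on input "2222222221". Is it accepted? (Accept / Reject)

One accepting computation: (p, 2222222221, #) ⊢ (q, 2222222221, A#) ⊢ (q, 222222221, AA#) ⊢ (q, 22222221, AAA#) ⊢ (q, 2222221, AAAA#) ⊢ (q, 222221, AAAAA#) ⊢ (q, 22221, AAAAAA#) ⊢ (q, 2221, AAAAAAA#) ⊢ (q, 221, AAAAAAAA#) ⊢ (q, 21, AAAAAAAAA#) ⊢ (q, 1, AAAAAAAAAA#) ⊢ (q, ε, AAAAAAAAAA#)
All input consumed and state q ∈ F.

Accept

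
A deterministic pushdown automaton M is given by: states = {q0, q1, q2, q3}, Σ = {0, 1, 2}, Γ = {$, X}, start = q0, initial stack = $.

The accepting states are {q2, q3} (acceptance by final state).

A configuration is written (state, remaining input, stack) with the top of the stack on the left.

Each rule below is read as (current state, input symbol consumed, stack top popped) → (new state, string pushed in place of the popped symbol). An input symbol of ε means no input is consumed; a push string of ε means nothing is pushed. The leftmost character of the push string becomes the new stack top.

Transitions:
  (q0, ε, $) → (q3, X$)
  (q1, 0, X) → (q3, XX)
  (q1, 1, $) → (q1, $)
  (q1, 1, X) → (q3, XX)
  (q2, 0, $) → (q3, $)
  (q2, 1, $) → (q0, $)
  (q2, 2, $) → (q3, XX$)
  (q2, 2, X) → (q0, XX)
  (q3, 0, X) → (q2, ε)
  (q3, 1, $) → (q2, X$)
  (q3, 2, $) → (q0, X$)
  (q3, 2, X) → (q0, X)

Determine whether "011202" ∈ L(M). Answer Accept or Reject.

Reject

(q0, 011202, $)
  ε-move, top $: go to q3, push X$ → (q3, 011202, X$)
  read 0, top X: go to q2, push ε → (q2, 11202, $)
  read 1, top $: go to q0, push $ → (q0, 1202, $)
  ε-move, top $: go to q3, push X$ → (q3, 1202, X$)
No transition applies at (q3, 1202, X$); input not fully consumed.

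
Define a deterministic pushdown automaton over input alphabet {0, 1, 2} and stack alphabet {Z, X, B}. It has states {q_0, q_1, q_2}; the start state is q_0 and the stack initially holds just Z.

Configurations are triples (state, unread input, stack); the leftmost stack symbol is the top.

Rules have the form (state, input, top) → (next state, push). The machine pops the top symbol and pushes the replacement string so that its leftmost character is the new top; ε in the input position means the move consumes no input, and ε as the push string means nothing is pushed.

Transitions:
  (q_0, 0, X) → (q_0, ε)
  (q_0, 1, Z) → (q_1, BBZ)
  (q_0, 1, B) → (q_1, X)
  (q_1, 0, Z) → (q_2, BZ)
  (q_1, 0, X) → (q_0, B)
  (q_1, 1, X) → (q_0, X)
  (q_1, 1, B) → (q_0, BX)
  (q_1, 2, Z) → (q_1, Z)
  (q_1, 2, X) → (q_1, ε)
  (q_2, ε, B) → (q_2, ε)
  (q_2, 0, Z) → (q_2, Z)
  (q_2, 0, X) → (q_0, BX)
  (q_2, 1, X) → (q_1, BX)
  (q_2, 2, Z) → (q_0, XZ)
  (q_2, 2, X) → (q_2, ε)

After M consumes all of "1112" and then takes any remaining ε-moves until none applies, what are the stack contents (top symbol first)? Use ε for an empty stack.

XBZ

(q_0, 1112, Z)
  read 1, top Z: go to q_1, push BBZ → (q_1, 112, BBZ)
  read 1, top B: go to q_0, push BX → (q_0, 12, BXBZ)
  read 1, top B: go to q_1, push X → (q_1, 2, XXBZ)
  read 2, top X: go to q_1, push ε → (q_1, ε, XBZ)
All input consumed in state q_1 with stack XBZ.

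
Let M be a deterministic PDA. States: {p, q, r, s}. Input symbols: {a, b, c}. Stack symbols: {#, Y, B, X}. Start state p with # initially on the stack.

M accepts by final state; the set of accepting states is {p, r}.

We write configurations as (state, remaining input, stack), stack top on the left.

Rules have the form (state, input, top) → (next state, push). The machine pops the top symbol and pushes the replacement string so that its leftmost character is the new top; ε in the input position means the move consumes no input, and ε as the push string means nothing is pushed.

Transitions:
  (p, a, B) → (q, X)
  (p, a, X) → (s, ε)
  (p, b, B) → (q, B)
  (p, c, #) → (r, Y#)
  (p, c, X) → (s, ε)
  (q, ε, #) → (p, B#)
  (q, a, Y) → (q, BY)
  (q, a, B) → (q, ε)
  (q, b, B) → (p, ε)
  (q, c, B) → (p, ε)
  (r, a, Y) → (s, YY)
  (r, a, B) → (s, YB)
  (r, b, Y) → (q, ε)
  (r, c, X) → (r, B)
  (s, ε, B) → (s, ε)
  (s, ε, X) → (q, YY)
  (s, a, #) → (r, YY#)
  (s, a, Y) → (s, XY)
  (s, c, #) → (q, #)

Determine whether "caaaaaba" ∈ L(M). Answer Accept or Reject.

(p, caaaaaba, #)
  read c, top #: go to r, push Y# → (r, aaaaaba, Y#)
  read a, top Y: go to s, push YY → (s, aaaaba, YY#)
  read a, top Y: go to s, push XY → (s, aaaba, XYY#)
  ε-move, top X: go to q, push YY → (q, aaaba, YYYY#)
  read a, top Y: go to q, push BY → (q, aaba, BYYYY#)
  read a, top B: go to q, push ε → (q, aba, YYYY#)
  read a, top Y: go to q, push BY → (q, ba, BYYYY#)
  read b, top B: go to p, push ε → (p, a, YYYY#)
No transition applies at (p, a, YYYY#); input not fully consumed.

Reject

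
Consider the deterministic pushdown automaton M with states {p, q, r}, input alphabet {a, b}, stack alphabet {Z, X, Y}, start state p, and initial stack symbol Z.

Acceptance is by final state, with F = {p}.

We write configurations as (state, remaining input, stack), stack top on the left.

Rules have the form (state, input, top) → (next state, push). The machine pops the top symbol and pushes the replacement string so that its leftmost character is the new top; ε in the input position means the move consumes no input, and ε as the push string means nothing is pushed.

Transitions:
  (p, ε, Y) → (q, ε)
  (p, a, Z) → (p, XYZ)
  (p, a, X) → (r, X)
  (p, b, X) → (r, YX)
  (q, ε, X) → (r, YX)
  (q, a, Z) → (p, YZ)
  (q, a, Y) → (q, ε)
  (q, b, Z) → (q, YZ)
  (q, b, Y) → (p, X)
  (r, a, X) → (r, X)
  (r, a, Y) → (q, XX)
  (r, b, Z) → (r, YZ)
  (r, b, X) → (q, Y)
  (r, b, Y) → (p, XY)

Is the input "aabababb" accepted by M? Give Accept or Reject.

Accept

(p, aabababb, Z) ⊢ (p, abababb, XYZ) ⊢ (r, bababb, XYZ) ⊢ (q, ababb, YYZ) ⊢ (q, babb, YZ) ⊢ (p, abb, XZ) ⊢ (r, bb, XZ) ⊢ (q, b, YZ) ⊢ (p, ε, XZ)
All input consumed; state p ∈ F.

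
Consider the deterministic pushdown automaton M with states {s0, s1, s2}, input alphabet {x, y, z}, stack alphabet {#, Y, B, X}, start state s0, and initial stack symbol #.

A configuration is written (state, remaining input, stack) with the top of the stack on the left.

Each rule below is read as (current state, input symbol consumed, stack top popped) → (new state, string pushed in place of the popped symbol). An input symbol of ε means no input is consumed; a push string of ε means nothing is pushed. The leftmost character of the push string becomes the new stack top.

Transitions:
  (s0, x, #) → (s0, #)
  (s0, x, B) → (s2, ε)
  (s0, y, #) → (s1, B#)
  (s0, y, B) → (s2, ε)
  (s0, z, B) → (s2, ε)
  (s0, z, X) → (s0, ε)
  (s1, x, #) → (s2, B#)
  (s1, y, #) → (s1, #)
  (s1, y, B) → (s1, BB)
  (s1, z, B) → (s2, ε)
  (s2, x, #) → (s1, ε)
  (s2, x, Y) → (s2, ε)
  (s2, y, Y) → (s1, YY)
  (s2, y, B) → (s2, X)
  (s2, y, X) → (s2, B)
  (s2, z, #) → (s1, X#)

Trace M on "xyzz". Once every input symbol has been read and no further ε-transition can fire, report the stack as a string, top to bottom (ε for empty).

X#

(s0, xyzz, #)
  read x, top #: go to s0, push # → (s0, yzz, #)
  read y, top #: go to s1, push B# → (s1, zz, B#)
  read z, top B: go to s2, push ε → (s2, z, #)
  read z, top #: go to s1, push X# → (s1, ε, X#)
All input consumed in state s1 with stack X#.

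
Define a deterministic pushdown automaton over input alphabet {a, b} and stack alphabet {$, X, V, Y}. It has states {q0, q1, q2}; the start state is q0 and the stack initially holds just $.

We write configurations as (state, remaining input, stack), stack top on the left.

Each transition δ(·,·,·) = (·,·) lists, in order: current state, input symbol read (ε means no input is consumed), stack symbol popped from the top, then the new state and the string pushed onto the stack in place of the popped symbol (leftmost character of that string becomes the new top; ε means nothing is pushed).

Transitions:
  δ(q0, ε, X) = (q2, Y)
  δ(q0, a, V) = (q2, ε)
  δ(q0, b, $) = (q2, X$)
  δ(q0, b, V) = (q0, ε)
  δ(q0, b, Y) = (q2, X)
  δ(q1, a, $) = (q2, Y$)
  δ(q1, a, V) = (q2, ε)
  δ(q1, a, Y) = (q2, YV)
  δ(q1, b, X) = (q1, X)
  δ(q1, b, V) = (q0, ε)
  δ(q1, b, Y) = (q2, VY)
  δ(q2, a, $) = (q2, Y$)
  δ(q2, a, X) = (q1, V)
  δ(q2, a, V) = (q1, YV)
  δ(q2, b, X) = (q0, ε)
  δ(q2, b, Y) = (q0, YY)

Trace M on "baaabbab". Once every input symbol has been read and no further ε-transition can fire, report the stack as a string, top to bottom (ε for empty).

Y$

(q0, baaabbab, $) ⊢ (q2, aaabbab, X$) ⊢ (q1, aabbab, V$) ⊢ (q2, abbab, $) ⊢ (q2, bbab, Y$) ⊢ (q0, bab, YY$) ⊢ (q2, ab, XY$) ⊢ (q1, b, VY$) ⊢ (q0, ε, Y$)
All input consumed in state q0 with stack Y$.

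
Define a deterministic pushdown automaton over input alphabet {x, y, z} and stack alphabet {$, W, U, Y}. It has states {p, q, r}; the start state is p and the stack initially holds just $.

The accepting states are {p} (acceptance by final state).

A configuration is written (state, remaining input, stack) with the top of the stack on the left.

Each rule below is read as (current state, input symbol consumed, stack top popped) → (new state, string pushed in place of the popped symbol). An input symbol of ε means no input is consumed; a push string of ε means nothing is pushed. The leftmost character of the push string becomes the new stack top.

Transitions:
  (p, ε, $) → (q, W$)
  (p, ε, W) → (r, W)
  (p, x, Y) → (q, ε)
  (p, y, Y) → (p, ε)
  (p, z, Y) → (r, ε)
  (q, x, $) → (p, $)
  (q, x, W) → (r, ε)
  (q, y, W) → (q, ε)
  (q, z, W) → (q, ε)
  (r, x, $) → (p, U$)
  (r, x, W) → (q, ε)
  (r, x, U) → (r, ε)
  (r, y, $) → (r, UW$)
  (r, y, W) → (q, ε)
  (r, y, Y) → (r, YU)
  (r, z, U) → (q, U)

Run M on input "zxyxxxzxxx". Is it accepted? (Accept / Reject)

(p, zxyxxxzxxx, $)
  ε-move, top $: go to q, push W$ → (q, zxyxxxzxxx, W$)
  read z, top W: go to q, push ε → (q, xyxxxzxxx, $)
  read x, top $: go to p, push $ → (p, yxxxzxxx, $)
  ε-move, top $: go to q, push W$ → (q, yxxxzxxx, W$)
  read y, top W: go to q, push ε → (q, xxxzxxx, $)
  read x, top $: go to p, push $ → (p, xxzxxx, $)
  ε-move, top $: go to q, push W$ → (q, xxzxxx, W$)
  read x, top W: go to r, push ε → (r, xzxxx, $)
  read x, top $: go to p, push U$ → (p, zxxx, U$)
No transition applies at (p, zxxx, U$); input not fully consumed.

Reject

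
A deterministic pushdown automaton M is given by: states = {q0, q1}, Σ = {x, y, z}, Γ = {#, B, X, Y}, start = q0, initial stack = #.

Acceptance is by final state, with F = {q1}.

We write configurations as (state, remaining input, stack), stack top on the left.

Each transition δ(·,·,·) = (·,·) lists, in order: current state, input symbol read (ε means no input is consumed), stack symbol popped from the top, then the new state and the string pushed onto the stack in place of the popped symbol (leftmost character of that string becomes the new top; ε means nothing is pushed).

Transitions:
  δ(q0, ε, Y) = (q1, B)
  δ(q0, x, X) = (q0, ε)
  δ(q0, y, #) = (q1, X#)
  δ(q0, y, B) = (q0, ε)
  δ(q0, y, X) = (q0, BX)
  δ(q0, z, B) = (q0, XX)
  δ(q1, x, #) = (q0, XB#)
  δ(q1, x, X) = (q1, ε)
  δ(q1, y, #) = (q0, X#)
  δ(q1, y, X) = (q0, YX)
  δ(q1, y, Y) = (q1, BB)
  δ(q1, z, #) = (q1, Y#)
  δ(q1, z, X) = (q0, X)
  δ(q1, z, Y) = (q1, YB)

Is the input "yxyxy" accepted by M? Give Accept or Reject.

(q0, yxyxy, #)
  read y, top #: go to q1, push X# → (q1, xyxy, X#)
  read x, top X: go to q1, push ε → (q1, yxy, #)
  read y, top #: go to q0, push X# → (q0, xy, X#)
  read x, top X: go to q0, push ε → (q0, y, #)
  read y, top #: go to q1, push X# → (q1, ε, X#)
All input consumed; state q1 ∈ F.

Accept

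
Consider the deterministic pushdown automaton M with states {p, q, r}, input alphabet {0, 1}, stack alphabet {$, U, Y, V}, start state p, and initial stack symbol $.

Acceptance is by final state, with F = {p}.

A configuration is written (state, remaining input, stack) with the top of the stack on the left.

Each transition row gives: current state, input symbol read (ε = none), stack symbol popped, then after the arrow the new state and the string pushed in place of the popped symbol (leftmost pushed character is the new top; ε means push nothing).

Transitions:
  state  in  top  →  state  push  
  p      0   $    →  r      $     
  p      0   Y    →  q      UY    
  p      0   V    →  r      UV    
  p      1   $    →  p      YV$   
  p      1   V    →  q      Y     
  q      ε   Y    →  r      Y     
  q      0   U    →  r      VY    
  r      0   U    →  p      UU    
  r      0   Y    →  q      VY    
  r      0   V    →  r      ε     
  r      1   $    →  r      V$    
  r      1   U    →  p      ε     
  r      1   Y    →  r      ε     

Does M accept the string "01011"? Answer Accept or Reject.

(p, 01011, $)
  read 0, top $: go to r, push $ → (r, 1011, $)
  read 1, top $: go to r, push V$ → (r, 011, V$)
  read 0, top V: go to r, push ε → (r, 11, $)
  read 1, top $: go to r, push V$ → (r, 1, V$)
No transition applies at (r, 1, V$); input not fully consumed.

Reject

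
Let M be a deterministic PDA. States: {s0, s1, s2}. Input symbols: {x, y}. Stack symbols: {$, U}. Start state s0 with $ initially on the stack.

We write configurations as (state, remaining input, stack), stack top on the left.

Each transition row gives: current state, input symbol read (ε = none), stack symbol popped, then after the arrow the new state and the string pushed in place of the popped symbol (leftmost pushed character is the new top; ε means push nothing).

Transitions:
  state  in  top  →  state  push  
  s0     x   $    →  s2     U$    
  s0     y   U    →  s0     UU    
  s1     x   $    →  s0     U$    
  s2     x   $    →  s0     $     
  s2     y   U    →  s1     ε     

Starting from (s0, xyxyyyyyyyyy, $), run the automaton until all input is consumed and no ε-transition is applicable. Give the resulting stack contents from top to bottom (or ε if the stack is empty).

(s0, xyxyyyyyyyyy, $)
  read x, top $: go to s2, push U$ → (s2, yxyyyyyyyyy, U$)
  read y, top U: go to s1, push ε → (s1, xyyyyyyyyy, $)
  read x, top $: go to s0, push U$ → (s0, yyyyyyyyy, U$)
  read y, top U: go to s0, push UU → (s0, yyyyyyyy, UU$)
  read y, top U: go to s0, push UU → (s0, yyyyyyy, UUU$)
  read y, top U: go to s0, push UU → (s0, yyyyyy, UUUU$)
  read y, top U: go to s0, push UU → (s0, yyyyy, UUUUU$)
  read y, top U: go to s0, push UU → (s0, yyyy, UUUUUU$)
  read y, top U: go to s0, push UU → (s0, yyy, UUUUUUU$)
  read y, top U: go to s0, push UU → (s0, yy, UUUUUUUU$)
  read y, top U: go to s0, push UU → (s0, y, UUUUUUUUU$)
  read y, top U: go to s0, push UU → (s0, ε, UUUUUUUUUU$)
All input consumed in state s0 with stack UUUUUUUUUU$.

UUUUUUUUUU$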